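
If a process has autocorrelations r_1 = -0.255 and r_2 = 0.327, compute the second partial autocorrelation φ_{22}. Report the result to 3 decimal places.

0.280

φ_{22} = (r_2 − r_1²) / (1 − r_1²)
r_1² = (-0.255)² = 0.065025
Numerator = 0.327 − 0.0650 = 0.2620; denominator = 1 − 0.0650 = 0.9350
φ_{22} = 0.2620 / 0.9350 = 0.280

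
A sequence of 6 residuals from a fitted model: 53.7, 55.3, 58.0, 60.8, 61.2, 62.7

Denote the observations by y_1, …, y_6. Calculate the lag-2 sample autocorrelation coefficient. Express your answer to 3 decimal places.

0.049

Mean ȳ = (53.7 + 55.3 + 58.0 + 60.8 + 61.2 + 62.7)/6 = 58.6167
Deviations from mean: -4.9167, -3.3167, -0.6167, 2.1833, 2.5833, 4.0833
Σ(y_t−ȳ)(y_{t+2}−ȳ) = (3.0319) + (-7.2414) + (-1.5931) + (8.9153) = 3.1128
Denominator Σ(y_t−ȳ)² = 63.6683
r_2 = 3.1128 / 63.6683 = 0.049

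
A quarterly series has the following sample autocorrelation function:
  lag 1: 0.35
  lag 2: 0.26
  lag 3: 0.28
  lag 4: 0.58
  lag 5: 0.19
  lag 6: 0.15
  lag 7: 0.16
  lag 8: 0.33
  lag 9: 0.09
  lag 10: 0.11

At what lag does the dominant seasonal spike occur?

The largest autocorrelation is r_4 = 0.58; the remaining lags stay at or below 0.35. The elevated value at lag 1 (0.35), dropping to 0.26 at lag 2, reflects decaying short-term dependence rather than seasonality.
The dominant spike at lag 4 indicates a seasonal period of 4.

4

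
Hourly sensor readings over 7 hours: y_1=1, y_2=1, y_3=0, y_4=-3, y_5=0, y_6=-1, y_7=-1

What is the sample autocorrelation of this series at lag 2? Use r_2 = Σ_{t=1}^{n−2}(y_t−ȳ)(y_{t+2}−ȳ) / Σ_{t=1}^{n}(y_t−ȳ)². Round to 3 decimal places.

Mean ȳ = (1 + 1 + 0 − 3 + 0 − 1 − 1)/7 = -0.4286
Deviations from mean: 1.4286, 1.4286, 0.4286, -2.5714, 0.4286, -0.5714, -0.5714
Σ(y_t−ȳ)(y_{t+2}−ȳ) = (0.6122) + (-3.6735) + (0.1837) + (1.4694) + (-0.2449) = -1.6531
Denominator Σ(y_t−ȳ)² = 11.7143
r_2 = -1.6531 / 11.7143 = -0.141

-0.141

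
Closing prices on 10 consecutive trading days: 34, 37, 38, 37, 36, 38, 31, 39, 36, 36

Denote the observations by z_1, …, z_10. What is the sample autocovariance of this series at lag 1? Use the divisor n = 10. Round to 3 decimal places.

Mean z̄ = (34 + 37 + 38 + 37 + 36 + 38 + 31 + 39 + 36 + 36)/10 = 36.2000
Σ_{t=1}^{9}(z_t−z̄)(z_{t+1}−z̄) = -23.8400
γ_1 = -23.8400 / 10 = -2.384

-2.384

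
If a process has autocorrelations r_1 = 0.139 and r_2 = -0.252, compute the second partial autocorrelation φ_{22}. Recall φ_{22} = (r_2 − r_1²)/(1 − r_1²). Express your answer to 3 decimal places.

-0.277

φ_{22} = (r_2 − r_1²) / (1 − r_1²)
r_1² = (0.139)² = 0.019321
Numerator = -0.252 − 0.0193 = -0.2713; denominator = 1 − 0.0193 = 0.9807
φ_{22} = -0.2713 / 0.9807 = -0.277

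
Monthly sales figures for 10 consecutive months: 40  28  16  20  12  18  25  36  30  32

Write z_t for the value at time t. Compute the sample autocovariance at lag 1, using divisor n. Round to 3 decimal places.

31.901

Mean z̄ = (40 + 28 + 16 + 20 + 12 + 18 + 25 + 36 + 30 + 32)/10 = 25.7000
Σ_{t=1}^{9}(z_t−z̄)(z_{t+1}−z̄) = 319.0100
γ_1 = 319.0100 / 10 = 31.901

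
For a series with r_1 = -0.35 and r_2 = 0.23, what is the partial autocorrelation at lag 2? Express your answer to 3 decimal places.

0.123

φ_{22} = (r_2 − r_1²) / (1 − r_1²)
r_1² = (-0.35)² = 0.1225
Numerator = 0.23 − 0.1225 = 0.1075; denominator = 1 − 0.1225 = 0.8775
φ_{22} = 0.1075 / 0.8775 = 0.123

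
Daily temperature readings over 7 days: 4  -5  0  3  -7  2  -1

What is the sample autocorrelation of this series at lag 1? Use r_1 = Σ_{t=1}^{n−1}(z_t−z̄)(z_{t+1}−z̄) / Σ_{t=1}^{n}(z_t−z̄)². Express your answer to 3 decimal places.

Mean z̄ = (4 − 5 + 0 + 3 − 7 + 2 − 1)/7 = -0.5714
Deviations from mean: 4.5714, -4.4286, 0.5714, 3.5714, -6.4286, 2.5714, -0.4286
Numerator Σ_{t=1}^{6}(z_t−z̄)(z_{t+1}−z̄) = -61.3265
Denominator Σ(z_t−z̄)² = 101.7143
r_1 = -61.3265 / 101.7143 = -0.603

-0.603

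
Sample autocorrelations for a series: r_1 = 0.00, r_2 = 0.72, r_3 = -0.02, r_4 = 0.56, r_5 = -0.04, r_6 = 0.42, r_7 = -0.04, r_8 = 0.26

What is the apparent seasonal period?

The largest autocorrelation is r_2 = 0.72, with weaker echoes at lags 4 (0.56), 6 (0.42) and 8 (0.26); the remaining lags stay at or below 0.00.
The dominant spike at lag 2 indicates a seasonal period of 2.

2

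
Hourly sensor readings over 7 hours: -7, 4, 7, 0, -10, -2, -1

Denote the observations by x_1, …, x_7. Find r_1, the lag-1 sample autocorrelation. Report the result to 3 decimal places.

0.092

Mean x̄ = (-7 + 4 + 7 + 0 − 10 − 2 − 1)/7 = -1.2857
Deviations from mean: -5.7143, 5.2857, 8.2857, 1.2857, -8.7143, -0.7143, 0.2857
Σ(x_t−x̄)(x_{t+1}−x̄) = (-30.2041) + (43.7959) + (10.6531) + (-11.2041) + (6.2245) + (-0.2041) = 19.0612
Denominator Σ(x_t−x̄)² = 207.4286
r_1 = 19.0612 / 207.4286 = 0.092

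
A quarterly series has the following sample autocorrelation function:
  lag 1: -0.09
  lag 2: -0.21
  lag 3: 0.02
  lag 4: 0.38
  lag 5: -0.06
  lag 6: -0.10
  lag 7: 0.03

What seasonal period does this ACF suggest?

4

The largest autocorrelation is r_4 = 0.38; the remaining lags stay at or below 0.03.
The dominant spike at lag 4 indicates a seasonal period of 4.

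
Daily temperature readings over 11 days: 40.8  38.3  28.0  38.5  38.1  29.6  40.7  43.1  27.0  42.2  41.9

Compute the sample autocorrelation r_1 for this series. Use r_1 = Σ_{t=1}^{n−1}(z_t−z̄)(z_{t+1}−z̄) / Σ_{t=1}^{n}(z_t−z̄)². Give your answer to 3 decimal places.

-0.331

Mean z̄ = (40.8 + 38.3 + 28.0 + 38.5 + 38.1 + 29.6 + 40.7 + 43.1 + 27.0 + 42.2 + 41.9)/11 = 37.1091
Numerator Σ_{t=1}^{10}(z_t−z̄)(z_{t+1}−z̄) = -118.2737
Denominator Σ(z_t−z̄)² = 357.1691
r_1 = -118.2737 / 357.1691 = -0.331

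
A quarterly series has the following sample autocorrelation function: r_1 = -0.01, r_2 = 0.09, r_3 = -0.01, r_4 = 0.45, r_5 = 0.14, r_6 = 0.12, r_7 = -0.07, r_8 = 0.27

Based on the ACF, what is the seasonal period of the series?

The largest autocorrelation is r_4 = 0.45, with a weaker echo at lag 8 (0.27); the remaining lags stay at or below 0.14.
The dominant spike at lag 4 indicates a seasonal period of 4.

4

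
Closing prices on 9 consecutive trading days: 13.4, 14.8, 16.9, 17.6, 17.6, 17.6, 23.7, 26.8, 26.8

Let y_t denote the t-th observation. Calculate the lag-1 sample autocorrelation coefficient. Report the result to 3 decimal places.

0.641

Mean ȳ = (13.4 + 14.8 + 16.9 + 17.6 + 17.6 + 17.6 + 23.7 + 26.8 + 26.8)/9 = 19.4667
Numerator Σ_{t=1}^{8}(y_t−ȳ)(y_{t+1}−ȳ) = 128.9689
Denominator Σ(y_t−ȳ)² = 201.1000
r_1 = 128.9689 / 201.1000 = 0.641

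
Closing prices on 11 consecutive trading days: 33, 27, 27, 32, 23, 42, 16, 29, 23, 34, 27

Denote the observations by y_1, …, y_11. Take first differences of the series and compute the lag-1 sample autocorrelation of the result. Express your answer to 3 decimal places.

First differences Δy: -6, 0, 5, -9, 19, -26, 13, -6, 11, -7
Mean of differences = -0.6000
Numerator Σ(Δy_t−Δȳ)(Δy_{t+1}−Δȳ) = -1265.1600
Denominator Σ(Δy_t−Δȳ)² = 1550.4000
r_1(Δy) = -1265.1600 / 1550.4000 = -0.816

-0.816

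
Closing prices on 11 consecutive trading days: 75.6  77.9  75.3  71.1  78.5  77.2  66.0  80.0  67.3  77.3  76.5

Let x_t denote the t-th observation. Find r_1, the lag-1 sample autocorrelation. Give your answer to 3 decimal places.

Mean x̄ = (75.6 + 77.9 + 75.3 + 71.1 + 78.5 + 77.2 + 66.0 + 80.0 + 67.3 + 77.3 + 76.5)/11 = 74.7909
Numerator Σ_{t=1}^{10}(x_t−x̄)(x_{t+1}−x̄) = -123.0337
Denominator Σ(x_t−x̄)² = 213.5091
r_1 = -123.0337 / 213.5091 = -0.576

-0.576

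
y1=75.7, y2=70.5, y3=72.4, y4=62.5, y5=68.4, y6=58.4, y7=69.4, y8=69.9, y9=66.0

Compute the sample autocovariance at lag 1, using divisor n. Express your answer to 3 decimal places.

Mean ȳ = (75.7 + 70.5 + 72.4 + 62.5 + 68.4 + 58.4 + 69.4 + 69.9 + 66.0)/9 = 68.1333
Σ_{t=1}^{8}(y_t−ȳ)(y_{t+1}−ȳ) = -13.9878
γ_1 = -13.9878 / 9 = -1.554

-1.554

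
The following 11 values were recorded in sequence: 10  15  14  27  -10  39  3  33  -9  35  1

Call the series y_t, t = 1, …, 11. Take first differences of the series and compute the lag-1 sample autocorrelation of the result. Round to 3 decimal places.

-0.885

First differences Δy: 5, -1, 13, -37, 49, -36, 30, -42, 44, -34
Mean of differences = -0.9000
Numerator Σ(Δy_t−Δȳ)(Δy_{t+1}−Δȳ) = -9742.8100
Denominator Σ(Δy_t−Δȳ)² = 11008.9000
r_1(Δy) = -9742.8100 / 11008.9000 = -0.885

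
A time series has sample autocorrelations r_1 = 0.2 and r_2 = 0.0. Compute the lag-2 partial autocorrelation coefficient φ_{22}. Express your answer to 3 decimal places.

-0.042

φ_{22} = (r_2 − r_1²) / (1 − r_1²)
r_1² = (0.2)² = 0.04
Numerator = 0.0 − 0.0400 = -0.0400; denominator = 1 − 0.0400 = 0.9600
φ_{22} = -0.0400 / 0.9600 = -0.042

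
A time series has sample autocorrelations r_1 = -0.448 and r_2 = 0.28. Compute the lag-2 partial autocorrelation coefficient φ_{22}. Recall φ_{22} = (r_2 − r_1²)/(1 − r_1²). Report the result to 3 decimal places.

0.099

φ_{22} = (r_2 − r_1²) / (1 − r_1²)
r_1² = (-0.448)² = 0.200704
Numerator = 0.28 − 0.2007 = 0.0793; denominator = 1 − 0.2007 = 0.7993
φ_{22} = 0.0793 / 0.7993 = 0.099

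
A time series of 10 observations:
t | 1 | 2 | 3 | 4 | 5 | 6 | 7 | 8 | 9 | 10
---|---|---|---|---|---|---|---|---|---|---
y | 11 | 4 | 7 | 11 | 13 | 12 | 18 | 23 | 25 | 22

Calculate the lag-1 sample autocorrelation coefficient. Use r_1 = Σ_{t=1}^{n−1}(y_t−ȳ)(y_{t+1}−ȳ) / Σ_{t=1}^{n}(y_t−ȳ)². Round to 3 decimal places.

Mean ȳ = (11 + 4 + 7 + 11 + 13 + 12 + 18 + 23 + 25 + 22)/10 = 14.6000
Numerator Σ_{t=1}^{9}(y_t−ȳ)(y_{t+1}−ȳ) = 340.0400
Denominator Σ(y_t−ȳ)² = 450.4000
r_1 = 340.0400 / 450.4000 = 0.755

0.755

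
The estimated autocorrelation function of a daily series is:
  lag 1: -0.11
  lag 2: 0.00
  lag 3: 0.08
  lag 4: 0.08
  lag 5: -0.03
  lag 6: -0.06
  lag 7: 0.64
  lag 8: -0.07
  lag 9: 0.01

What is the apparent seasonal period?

7

The largest autocorrelation is r_7 = 0.64; the remaining lags stay at or below 0.08.
The dominant spike at lag 7 indicates a seasonal period of 7.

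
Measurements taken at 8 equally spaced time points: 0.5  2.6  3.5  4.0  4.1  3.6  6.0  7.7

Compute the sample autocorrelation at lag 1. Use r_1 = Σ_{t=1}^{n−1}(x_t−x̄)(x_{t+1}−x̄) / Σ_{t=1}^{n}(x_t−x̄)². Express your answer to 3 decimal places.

Mean x̄ = (0.5 + 2.6 + 3.5 + 4.0 + 4.1 + 3.6 + 6.0 + 7.7)/8 = 4.0000
Σ(x_t−x̄)(x_{t+1}−x̄) = (4.9000) + (0.7000) + (0.0000) + (0.0000) + (-0.0400) + (-0.8000) + (7.4000) = 12.1600
Denominator Σ(x_t−x̄)² = 32.3200
r_1 = 12.1600 / 32.3200 = 0.376

0.376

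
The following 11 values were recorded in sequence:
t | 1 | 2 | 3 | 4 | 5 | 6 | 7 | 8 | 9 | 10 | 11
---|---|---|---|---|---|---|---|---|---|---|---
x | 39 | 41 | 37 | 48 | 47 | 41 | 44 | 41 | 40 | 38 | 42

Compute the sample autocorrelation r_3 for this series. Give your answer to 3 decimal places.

-0.111

Mean x̄ = (39 + 41 + 37 + 48 + 47 + 41 + 44 + 41 + 40 + 38 + 42)/11 = 41.6364
Numerator Σ_{t=1}^{8}(x_t−x̄)(x_{t+3}−x̄) = -13.3967
Denominator Σ(x_t−x̄)² = 120.5455
r_3 = -13.3967 / 120.5455 = -0.111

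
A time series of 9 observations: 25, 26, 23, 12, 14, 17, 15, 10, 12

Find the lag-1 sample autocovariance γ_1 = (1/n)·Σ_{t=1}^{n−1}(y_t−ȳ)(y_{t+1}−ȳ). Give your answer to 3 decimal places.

17.801

Mean ȳ = (25 + 26 + 23 + 12 + 14 + 17 + 15 + 10 + 12)/9 = 17.1111
Σ_{t=1}^{8}(y_t−ȳ)(y_{t+1}−ȳ) = 160.2099
γ_1 = 160.2099 / 9 = 17.801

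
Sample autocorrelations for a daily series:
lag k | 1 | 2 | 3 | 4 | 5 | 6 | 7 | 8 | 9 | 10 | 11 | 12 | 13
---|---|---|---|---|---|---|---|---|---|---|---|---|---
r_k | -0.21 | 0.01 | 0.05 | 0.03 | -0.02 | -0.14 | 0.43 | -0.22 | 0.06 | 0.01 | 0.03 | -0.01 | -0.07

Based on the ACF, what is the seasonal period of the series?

7

The largest autocorrelation is r_7 = 0.43; the remaining lags stay at or below 0.06.
The dominant spike at lag 7 indicates a seasonal period of 7.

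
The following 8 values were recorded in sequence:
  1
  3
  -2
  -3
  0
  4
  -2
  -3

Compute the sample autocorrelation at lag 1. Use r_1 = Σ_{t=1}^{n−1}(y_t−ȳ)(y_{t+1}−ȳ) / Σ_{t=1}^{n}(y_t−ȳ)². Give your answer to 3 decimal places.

0.018

Mean ȳ = (1 + 3 − 2 − 3 + 0 + 4 − 2 − 3)/8 = -0.2500
Deviations from mean: 1.2500, 3.2500, -1.7500, -2.7500, 0.2500, 4.2500, -1.7500, -2.7500
Σ(y_t−ȳ)(y_{t+1}−ȳ) = (4.0625) + (-5.6875) + (4.8125) + (-0.6875) + (1.0625) + (-7.4375) + (4.8125) = 0.9375
Denominator Σ(y_t−ȳ)² = 51.5000
r_1 = 0.9375 / 51.5000 = 0.018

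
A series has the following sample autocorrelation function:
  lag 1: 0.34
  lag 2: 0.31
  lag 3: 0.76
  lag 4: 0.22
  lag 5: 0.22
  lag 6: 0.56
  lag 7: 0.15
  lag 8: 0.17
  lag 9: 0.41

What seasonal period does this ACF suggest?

The largest autocorrelation is r_3 = 0.76, with weaker echoes at lags 6 (0.56) and 9 (0.41); the remaining lags stay at or below 0.34. The elevated value at lag 1 (0.34), dropping to 0.31 at lag 2, reflects decaying short-term dependence rather than seasonality.
The dominant spike at lag 3 indicates a seasonal period of 3.

3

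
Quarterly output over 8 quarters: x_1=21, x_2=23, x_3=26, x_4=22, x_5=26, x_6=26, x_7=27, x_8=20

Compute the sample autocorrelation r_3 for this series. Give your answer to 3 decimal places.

Mean x̄ = (21 + 23 + 26 + 22 + 26 + 26 + 27 + 20)/8 = 23.8750
Numerator Σ_{t=1}^{5}(x_t−x̄)(x_{t+3}−x̄) = -6.0469
Denominator Σ(x_t−x̄)² = 50.8750
r_3 = -6.0469 / 50.8750 = -0.119

-0.119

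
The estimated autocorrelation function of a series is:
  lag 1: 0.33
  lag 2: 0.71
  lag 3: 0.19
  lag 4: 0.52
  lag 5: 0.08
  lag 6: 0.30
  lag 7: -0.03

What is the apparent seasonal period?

2

The largest autocorrelation is r_2 = 0.71, with a weaker echo at lag 4 (0.52); the remaining lags stay at or below 0.33.
The dominant spike at lag 2 indicates a seasonal period of 2.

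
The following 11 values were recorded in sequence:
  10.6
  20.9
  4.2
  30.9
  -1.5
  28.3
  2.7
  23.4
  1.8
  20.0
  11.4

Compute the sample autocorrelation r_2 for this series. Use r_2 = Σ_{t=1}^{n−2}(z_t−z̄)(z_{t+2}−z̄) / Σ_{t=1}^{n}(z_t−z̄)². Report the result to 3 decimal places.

0.834

Mean z̄ = (10.6 + 20.9 + 4.2 + 30.9 − 1.5 + 28.3 + 2.7 + 23.4 + 1.8 + 20.0 + 11.4)/11 = 13.8818
Numerator Σ_{t=1}^{9}(z_t−z̄)(z_{t+2}−z̄) = 1078.0530
Denominator Σ(z_t−z̄)² = 1293.0564
r_2 = 1078.0530 / 1293.0564 = 0.834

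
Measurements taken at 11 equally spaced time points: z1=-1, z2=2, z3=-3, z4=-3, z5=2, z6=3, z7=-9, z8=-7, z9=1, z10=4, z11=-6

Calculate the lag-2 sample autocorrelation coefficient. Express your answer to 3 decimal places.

-0.672

Mean z̄ = (-1 + 2 − 3 − 3 + 2 + 3 − 9 − 7 + 1 + 4 − 6)/11 = -1.5455
Numerator Σ_{t=1}^{9}(z_t−z̄)(z_{t+2}−z̄) = -129.5041
Denominator Σ(z_t−z̄)² = 192.7273
r_2 = -129.5041 / 192.7273 = -0.672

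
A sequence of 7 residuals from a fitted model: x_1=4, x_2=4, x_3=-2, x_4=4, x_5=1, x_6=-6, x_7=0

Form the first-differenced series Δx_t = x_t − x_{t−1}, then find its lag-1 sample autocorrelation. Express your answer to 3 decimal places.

First differences Δx: 0, -6, 6, -3, -7, 6
Mean of differences = -0.6667
Numerator Σ(Δx_t−Δx̄)(Δx_{t+1}−Δx̄) = -82.1111
Denominator Σ(Δx_t−Δx̄)² = 163.3333
r_1(Δx) = -82.1111 / 163.3333 = -0.503

-0.503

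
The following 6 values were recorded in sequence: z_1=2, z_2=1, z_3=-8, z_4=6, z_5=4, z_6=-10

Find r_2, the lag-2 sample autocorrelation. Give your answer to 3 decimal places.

-0.484

Mean z̄ = (2 + 1 − 8 + 6 + 4 − 10)/6 = -0.8333
Deviations from mean: 2.8333, 1.8333, -7.1667, 6.8333, 4.8333, -9.1667
Σ(z_t−z̄)(z_{t+2}−z̄) = (-20.3056) + (12.5278) + (-34.6389) + (-62.6389) = -105.0556
Denominator Σ(z_t−z̄)² = 216.8333
r_2 = -105.0556 / 216.8333 = -0.484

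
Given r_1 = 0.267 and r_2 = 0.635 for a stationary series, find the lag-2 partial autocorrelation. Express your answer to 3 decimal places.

φ_{22} = (r_2 − r_1²) / (1 − r_1²)
r_1² = (0.267)² = 0.071289
Numerator = 0.635 − 0.0713 = 0.5637; denominator = 1 − 0.0713 = 0.9287
φ_{22} = 0.5637 / 0.9287 = 0.607

0.607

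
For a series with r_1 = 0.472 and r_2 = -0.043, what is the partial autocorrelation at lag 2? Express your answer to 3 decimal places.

φ_{22} = (r_2 − r_1²) / (1 − r_1²)
r_1² = (0.472)² = 0.222784
Numerator = -0.043 − 0.2228 = -0.2658; denominator = 1 − 0.2228 = 0.7772
φ_{22} = -0.2658 / 0.7772 = -0.342

-0.342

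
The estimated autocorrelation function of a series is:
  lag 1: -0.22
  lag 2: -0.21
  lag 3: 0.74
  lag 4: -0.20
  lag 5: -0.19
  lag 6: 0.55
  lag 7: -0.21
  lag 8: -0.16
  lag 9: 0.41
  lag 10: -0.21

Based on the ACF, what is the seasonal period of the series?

3

The largest autocorrelation is r_3 = 0.74, with weaker echoes at lags 6 (0.55) and 9 (0.41); the remaining lags stay at or below -0.16.
The dominant spike at lag 3 indicates a seasonal period of 3.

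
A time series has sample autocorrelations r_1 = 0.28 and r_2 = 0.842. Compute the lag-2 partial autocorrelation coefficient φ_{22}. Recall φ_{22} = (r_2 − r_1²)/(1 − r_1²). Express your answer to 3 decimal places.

0.829

φ_{22} = (r_2 − r_1²) / (1 − r_1²)
r_1² = (0.28)² = 0.0784
Numerator = 0.842 − 0.0784 = 0.7636; denominator = 1 − 0.0784 = 0.9216
φ_{22} = 0.7636 / 0.9216 = 0.829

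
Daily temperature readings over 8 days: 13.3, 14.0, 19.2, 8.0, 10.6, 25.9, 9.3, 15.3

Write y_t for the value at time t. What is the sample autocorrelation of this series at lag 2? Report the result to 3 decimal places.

Mean ȳ = (13.3 + 14.0 + 19.2 + 8.0 + 10.6 + 25.9 + 9.3 + 15.3)/8 = 14.4500
Deviations from mean: -1.1500, -0.4500, 4.7500, -6.4500, -3.8500, 11.4500, -5.1500, 0.8500
Σ(y_t−ȳ)(y_{t+2}−ȳ) = (-5.4625) + (2.9025) + (-18.2875) + (-73.8525) + (19.8275) + (9.7325) = -65.1400
Denominator Σ(y_t−ȳ)² = 238.8600
r_2 = -65.1400 / 238.8600 = -0.273

-0.273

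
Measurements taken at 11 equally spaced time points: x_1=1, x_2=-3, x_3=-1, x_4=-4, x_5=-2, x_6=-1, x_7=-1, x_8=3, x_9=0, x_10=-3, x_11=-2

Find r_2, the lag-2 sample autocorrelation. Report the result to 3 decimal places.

Mean x̄ = (1 − 3 − 1 − 4 − 2 − 1 − 1 + 3 + 0 − 3 − 2)/11 = -1.1818
Numerator Σ_{t=1}^{9}(x_t−x̄)(x_{t+2}−x̄) = -2.8843
Denominator Σ(x_t−x̄)² = 39.6364
r_2 = -2.8843 / 39.6364 = -0.073

-0.073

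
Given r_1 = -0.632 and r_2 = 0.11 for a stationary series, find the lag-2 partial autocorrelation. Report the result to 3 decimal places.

φ_{22} = (r_2 − r_1²) / (1 − r_1²)
r_1² = (-0.632)² = 0.399424
Numerator = 0.11 − 0.3994 = -0.2894; denominator = 1 − 0.3994 = 0.6006
φ_{22} = -0.2894 / 0.6006 = -0.482

-0.482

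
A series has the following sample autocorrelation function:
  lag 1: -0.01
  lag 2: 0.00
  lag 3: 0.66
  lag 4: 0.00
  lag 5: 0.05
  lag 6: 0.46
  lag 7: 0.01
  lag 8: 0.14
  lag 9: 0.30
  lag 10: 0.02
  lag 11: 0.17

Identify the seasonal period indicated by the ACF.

3

The largest autocorrelation is r_3 = 0.66, with weaker echoes at lags 6 (0.46) and 9 (0.30); the remaining lags stay at or below 0.17.
The dominant spike at lag 3 indicates a seasonal period of 3.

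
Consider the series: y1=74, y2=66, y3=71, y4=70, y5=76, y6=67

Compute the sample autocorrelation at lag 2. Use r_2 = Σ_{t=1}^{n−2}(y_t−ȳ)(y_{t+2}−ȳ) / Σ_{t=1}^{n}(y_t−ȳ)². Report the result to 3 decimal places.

Mean ȳ = (74 + 66 + 71 + 70 + 76 + 67)/6 = 70.6667
Deviations from mean: 3.3333, -4.6667, 0.3333, -0.6667, 5.3333, -3.6667
Numerator Σ_{t=1}^{4}(y_t−ȳ)(y_{t+2}−ȳ) = 8.4444
Denominator Σ(y_t−ȳ)² = 75.3333
r_2 = 8.4444 / 75.3333 = 0.112

0.112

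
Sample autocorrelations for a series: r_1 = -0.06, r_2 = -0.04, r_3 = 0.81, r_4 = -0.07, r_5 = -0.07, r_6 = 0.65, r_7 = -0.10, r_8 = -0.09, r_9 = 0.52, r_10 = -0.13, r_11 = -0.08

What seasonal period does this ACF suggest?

The largest autocorrelation is r_3 = 0.81, with weaker echoes at lags 6 (0.65) and 9 (0.52); the remaining lags stay at or below -0.04.
The dominant spike at lag 3 indicates a seasonal period of 3.

3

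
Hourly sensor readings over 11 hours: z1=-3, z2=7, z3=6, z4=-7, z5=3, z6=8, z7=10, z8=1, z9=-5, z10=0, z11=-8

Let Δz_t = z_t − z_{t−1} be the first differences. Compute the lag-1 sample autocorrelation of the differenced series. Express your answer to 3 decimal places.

-0.174

First differences Δz: 10, -1, -13, 10, 5, 2, -9, -6, 5, -8
Mean of differences = -0.5000
Numerator Σ(Δz_t−Δz̄)(Δz_{t+1}−Δz̄) = -104.7500
Denominator Σ(Δz_t−Δz̄)² = 602.5000
r_1(Δz) = -104.7500 / 602.5000 = -0.174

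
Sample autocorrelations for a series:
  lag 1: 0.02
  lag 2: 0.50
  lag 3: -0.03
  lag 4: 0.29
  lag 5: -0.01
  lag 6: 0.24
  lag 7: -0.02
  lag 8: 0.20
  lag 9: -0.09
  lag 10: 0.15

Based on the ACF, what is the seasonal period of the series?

The largest autocorrelation is r_2 = 0.50, with weaker echoes at lags 4 (0.29), 6 (0.24), 8 (0.20) and 10 (0.15); the remaining lags stay at or below 0.02.
The dominant spike at lag 2 indicates a seasonal period of 2.

2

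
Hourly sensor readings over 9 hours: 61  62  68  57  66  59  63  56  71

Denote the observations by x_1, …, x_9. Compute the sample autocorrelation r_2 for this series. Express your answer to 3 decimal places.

0.305

Mean x̄ = (61 + 62 + 68 + 57 + 66 + 59 + 63 + 56 + 71)/9 = 62.5556
Numerator Σ_{t=1}^{7}(x_t−x̄)(x_{t+2}−x̄) = 61.7160
Denominator Σ(x_t−x̄)² = 202.2222
r_2 = 61.7160 / 202.2222 = 0.305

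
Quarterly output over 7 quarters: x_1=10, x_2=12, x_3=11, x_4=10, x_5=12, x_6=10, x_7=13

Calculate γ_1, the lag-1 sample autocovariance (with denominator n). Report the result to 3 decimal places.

Mean x̄ = (10 + 12 + 11 + 10 + 12 + 10 + 13)/7 = 11.1429
Σ_{t=1}^{6}(x_t−x̄)(x_{t+1}−x̄) = -5.0204
γ_1 = -5.0204 / 7 = -0.717

-0.717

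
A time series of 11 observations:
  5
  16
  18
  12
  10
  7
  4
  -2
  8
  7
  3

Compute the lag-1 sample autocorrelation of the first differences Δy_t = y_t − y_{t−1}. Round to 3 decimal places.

First differences Δy: 11, 2, -6, -2, -3, -3, -6, 10, -1, -4
Mean of differences = -0.2000
Numerator Σ(Δy_t−Δȳ)(Δy_{t+1}−Δȳ) = -12.8400
Denominator Σ(Δy_t−Δȳ)² = 335.6000
r_1(Δy) = -12.8400 / 335.6000 = -0.038

-0.038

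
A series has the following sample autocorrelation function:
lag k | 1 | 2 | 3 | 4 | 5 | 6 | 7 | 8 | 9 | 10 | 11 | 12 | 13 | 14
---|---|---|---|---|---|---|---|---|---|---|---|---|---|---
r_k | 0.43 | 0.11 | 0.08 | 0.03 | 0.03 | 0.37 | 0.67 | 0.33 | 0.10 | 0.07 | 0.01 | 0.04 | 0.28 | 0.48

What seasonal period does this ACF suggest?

The largest autocorrelation is r_7 = 0.67, with a weaker echo at lag 14 (0.48); the remaining lags stay at or below 0.43. The elevated value at lag 1 (0.43), dropping to 0.11 at lag 2, reflects decaying short-term dependence rather than seasonality.
The dominant spike at lag 7 indicates a seasonal period of 7.

7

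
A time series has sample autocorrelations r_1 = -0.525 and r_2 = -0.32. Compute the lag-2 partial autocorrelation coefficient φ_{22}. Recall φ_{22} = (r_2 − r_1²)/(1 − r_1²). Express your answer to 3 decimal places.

-0.822

φ_{22} = (r_2 − r_1²) / (1 − r_1²)
r_1² = (-0.525)² = 0.275625
Numerator = -0.32 − 0.2756 = -0.5956; denominator = 1 − 0.2756 = 0.7244
φ_{22} = -0.5956 / 0.7244 = -0.822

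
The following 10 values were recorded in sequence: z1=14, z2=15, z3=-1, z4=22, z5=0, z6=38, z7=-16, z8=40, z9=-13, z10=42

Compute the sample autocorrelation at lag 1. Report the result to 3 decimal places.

-0.852

Mean z̄ = (14 + 15 − 1 + 22 + 0 + 38 − 16 + 40 − 13 + 42)/10 = 14.1000
Numerator Σ_{t=1}^{9}(z_t−z̄)(z_{t+1}−z̄) = -3538.3100
Denominator Σ(z_t−z̄)² = 4150.9000
r_1 = -3538.3100 / 4150.9000 = -0.852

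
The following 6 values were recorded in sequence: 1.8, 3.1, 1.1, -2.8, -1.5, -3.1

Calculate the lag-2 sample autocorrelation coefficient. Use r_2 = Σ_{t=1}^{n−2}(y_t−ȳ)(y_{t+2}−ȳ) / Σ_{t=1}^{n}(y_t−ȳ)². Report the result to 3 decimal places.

-0.005

Mean ȳ = (1.8 + 3.1 + 1.1 − 2.8 − 1.5 − 3.1)/6 = -0.2333
Deviations from mean: 2.0333, 3.3333, 1.3333, -2.5667, -1.2667, -2.8667
Numerator Σ_{t=1}^{4}(y_t−ȳ)(y_{t+2}−ȳ) = -0.1756
Denominator Σ(y_t−ȳ)² = 33.4333
r_2 = -0.1756 / 33.4333 = -0.005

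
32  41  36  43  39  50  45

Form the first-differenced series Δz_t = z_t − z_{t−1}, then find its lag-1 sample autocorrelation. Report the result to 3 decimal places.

-0.800

First differences Δz: 9, -5, 7, -4, 11, -5
Mean of differences = 2.1667
Numerator Σ(Δz_t−Δz̄)(Δz_{t+1}−Δz̄) = -231.1944
Denominator Σ(Δz_t−Δz̄)² = 288.8333
r_1(Δz) = -231.1944 / 288.8333 = -0.800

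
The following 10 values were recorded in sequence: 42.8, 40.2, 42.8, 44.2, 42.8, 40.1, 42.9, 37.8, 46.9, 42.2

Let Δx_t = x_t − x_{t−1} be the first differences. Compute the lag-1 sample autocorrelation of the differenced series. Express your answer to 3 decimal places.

First differences Δx: -2.6, 2.6, 1.4, -1.4, -2.7, 2.8, -5.1, 9.1, -4.7
Mean of differences = -0.0667
Numerator Σ(Δx_t−Δx̄)(Δx_{t+1}−Δx̄) = -111.8778
Denominator Σ(Δx_t−Δx̄)² = 163.4400
r_1(Δx) = -111.8778 / 163.4400 = -0.685

-0.685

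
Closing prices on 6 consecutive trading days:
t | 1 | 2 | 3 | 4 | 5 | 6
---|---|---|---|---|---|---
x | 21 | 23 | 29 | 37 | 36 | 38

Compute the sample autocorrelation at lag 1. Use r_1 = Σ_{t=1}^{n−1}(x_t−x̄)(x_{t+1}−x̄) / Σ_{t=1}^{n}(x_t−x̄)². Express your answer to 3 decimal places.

Mean x̄ = (21 + 23 + 29 + 37 + 36 + 38)/6 = 30.6667
Deviations from mean: -9.6667, -7.6667, -1.6667, 6.3333, 5.3333, 7.3333
Σ(x_t−x̄)(x_{t+1}−x̄) = (74.1111) + (12.7778) + (-10.5556) + (33.7778) + (39.1111) = 149.2222
Denominator Σ(x_t−x̄)² = 277.3333
r_1 = 149.2222 / 277.3333 = 0.538

0.538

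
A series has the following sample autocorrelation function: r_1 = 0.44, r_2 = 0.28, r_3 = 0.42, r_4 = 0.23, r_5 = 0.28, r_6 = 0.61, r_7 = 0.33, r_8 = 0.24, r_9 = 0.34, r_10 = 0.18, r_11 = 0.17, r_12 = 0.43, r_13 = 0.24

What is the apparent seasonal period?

6

The largest autocorrelation is r_6 = 0.61; the remaining lags stay at or below 0.44. The elevated value at lag 1 (0.44), dropping to 0.28 at lag 2, reflects decaying short-term dependence rather than seasonality.
The dominant spike at lag 6 indicates a seasonal period of 6.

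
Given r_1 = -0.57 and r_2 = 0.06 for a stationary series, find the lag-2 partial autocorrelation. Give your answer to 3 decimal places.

-0.392

φ_{22} = (r_2 − r_1²) / (1 − r_1²)
r_1² = (-0.57)² = 0.3249
Numerator = 0.06 − 0.3249 = -0.2649; denominator = 1 − 0.3249 = 0.6751
φ_{22} = -0.2649 / 0.6751 = -0.392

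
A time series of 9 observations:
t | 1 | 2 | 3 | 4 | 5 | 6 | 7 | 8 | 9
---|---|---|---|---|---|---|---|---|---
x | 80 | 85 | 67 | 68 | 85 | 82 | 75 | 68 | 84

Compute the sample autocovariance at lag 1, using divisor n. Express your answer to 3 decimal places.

Mean x̄ = (80 + 85 + 67 + 68 + 85 + 82 + 75 + 68 + 84)/9 = 77.1111
Σ_{t=1}^{8}(x_t−x̄)(x_{t+1}−x̄) = -52.0123
γ_1 = -52.0123 / 9 = -5.779

-5.779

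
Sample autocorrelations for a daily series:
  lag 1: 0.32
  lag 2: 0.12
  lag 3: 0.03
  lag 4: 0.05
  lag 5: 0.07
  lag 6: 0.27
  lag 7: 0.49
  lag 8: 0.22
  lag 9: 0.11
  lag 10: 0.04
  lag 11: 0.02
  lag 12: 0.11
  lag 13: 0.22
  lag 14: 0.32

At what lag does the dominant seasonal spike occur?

The largest autocorrelation is r_7 = 0.49; the remaining lags stay at or below 0.32. The elevated value at lag 1 (0.32), dropping to 0.12 at lag 2, reflects decaying short-term dependence rather than seasonality.
The dominant spike at lag 7 indicates a seasonal period of 7.

7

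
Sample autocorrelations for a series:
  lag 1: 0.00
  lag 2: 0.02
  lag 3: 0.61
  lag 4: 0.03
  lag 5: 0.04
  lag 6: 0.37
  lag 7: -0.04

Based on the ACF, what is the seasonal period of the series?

3

The largest autocorrelation is r_3 = 0.61, with a weaker echo at lag 6 (0.37); the remaining lags stay at or below 0.04.
The dominant spike at lag 3 indicates a seasonal period of 3.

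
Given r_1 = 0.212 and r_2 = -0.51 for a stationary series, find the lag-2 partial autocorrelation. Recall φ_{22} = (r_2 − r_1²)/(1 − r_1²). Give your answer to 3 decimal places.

φ_{22} = (r_2 − r_1²) / (1 − r_1²)
r_1² = (0.212)² = 0.044944
Numerator = -0.51 − 0.0449 = -0.5549; denominator = 1 − 0.0449 = 0.9551
φ_{22} = -0.5549 / 0.9551 = -0.581

-0.581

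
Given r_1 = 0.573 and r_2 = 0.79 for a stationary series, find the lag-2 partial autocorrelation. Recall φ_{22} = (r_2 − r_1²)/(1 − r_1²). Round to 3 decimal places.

φ_{22} = (r_2 − r_1²) / (1 − r_1²)
r_1² = (0.573)² = 0.328329
Numerator = 0.79 − 0.3283 = 0.4617; denominator = 1 − 0.3283 = 0.6717
φ_{22} = 0.4617 / 0.6717 = 0.687

0.687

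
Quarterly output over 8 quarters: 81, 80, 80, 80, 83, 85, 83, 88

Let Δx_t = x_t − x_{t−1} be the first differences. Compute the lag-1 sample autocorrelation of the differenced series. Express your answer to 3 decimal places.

First differences Δx: -1, 0, 0, 3, 2, -2, 5
Mean of differences = 1.0000
Numerator Σ(Δx_t−Δx̄)(Δx_{t+1}−Δx̄) = -12.0000
Denominator Σ(Δx_t−Δx̄)² = 36.0000
r_1(Δx) = -12.0000 / 36.0000 = -0.333

-0.333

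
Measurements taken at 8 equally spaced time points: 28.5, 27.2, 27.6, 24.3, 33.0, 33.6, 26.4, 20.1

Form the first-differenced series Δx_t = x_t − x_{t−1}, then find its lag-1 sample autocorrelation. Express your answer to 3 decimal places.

First differences Δx: -1.3, 0.4, -3.3, 8.7, 0.6, -7.2, -6.3
Mean of differences = -1.2000
Numerator Σ(Δx_t−Δx̄)(Δx_{t+1}−Δx̄) = 13.3100
Denominator Σ(Δx_t−Δx̄)² = 170.2400
r_1(Δx) = 13.3100 / 170.2400 = 0.078

0.078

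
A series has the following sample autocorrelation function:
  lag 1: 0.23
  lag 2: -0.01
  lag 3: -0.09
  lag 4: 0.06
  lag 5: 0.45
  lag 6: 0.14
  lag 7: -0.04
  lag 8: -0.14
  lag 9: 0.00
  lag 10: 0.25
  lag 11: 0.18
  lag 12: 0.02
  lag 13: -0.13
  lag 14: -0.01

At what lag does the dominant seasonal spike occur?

The largest autocorrelation is r_5 = 0.45, with a weaker echo at lag 10 (0.25); the remaining lags stay at or below 0.23.
The dominant spike at lag 5 indicates a seasonal period of 5.

5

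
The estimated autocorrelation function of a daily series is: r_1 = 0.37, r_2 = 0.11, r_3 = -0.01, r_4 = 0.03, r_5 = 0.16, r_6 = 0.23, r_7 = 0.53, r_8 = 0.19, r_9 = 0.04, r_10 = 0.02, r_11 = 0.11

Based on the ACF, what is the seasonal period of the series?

The largest autocorrelation is r_7 = 0.53; the remaining lags stay at or below 0.37. The elevated value at lag 1 (0.37), dropping to 0.11 at lag 2, reflects decaying short-term dependence rather than seasonality.
The dominant spike at lag 7 indicates a seasonal period of 7.

7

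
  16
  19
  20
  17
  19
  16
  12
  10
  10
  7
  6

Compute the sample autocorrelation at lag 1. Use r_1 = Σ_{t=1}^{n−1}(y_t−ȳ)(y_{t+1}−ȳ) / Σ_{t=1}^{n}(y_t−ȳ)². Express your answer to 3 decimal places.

0.746

Mean ȳ = (16 + 19 + 20 + 17 + 19 + 16 + 12 + 10 + 10 + 7 + 6)/11 = 13.8182
Numerator Σ_{t=1}^{10}(y_t−ȳ)(y_{t+1}−ȳ) = 187.6942
Denominator Σ(y_t−ȳ)² = 251.6364
r_1 = 187.6942 / 251.6364 = 0.746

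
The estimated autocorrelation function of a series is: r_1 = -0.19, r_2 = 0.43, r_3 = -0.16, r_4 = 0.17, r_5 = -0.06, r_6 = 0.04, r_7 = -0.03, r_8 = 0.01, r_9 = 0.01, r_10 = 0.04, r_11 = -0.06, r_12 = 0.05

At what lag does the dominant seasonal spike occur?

The largest autocorrelation is r_2 = 0.43, with a weaker echo at lag 4 (0.17); the remaining lags stay at or below 0.05.
The dominant spike at lag 2 indicates a seasonal period of 2.

2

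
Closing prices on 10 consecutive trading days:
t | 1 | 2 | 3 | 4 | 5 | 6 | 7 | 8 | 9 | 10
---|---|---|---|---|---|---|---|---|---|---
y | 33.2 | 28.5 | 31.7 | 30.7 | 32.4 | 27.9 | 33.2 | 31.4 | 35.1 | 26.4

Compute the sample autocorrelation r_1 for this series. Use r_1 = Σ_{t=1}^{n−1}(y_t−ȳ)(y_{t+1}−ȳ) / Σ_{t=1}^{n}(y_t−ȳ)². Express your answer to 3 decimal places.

-0.537

Mean ȳ = (33.2 + 28.5 + 31.7 + 30.7 + 32.4 + 27.9 + 33.2 + 31.4 + 35.1 + 26.4)/10 = 31.0500
Numerator Σ_{t=1}^{9}(y_t−ȳ)(y_{t+1}−ȳ) = -35.5275
Denominator Σ(y_t−ȳ)² = 66.1850
r_1 = -35.5275 / 66.1850 = -0.537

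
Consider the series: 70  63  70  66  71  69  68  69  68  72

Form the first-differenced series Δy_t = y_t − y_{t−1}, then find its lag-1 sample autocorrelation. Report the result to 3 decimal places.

First differences Δy: -7, 7, -4, 5, -2, -1, 1, -1, 4
Mean of differences = 0.2222
Numerator Σ(Δy_t−Δȳ)(Δy_{t+1}−Δȳ) = -112.1605
Denominator Σ(Δy_t−Δȳ)² = 161.5556
r_1(Δy) = -112.1605 / 161.5556 = -0.694

-0.694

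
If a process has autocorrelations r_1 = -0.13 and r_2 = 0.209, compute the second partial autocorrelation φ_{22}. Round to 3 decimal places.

0.195

φ_{22} = (r_2 − r_1²) / (1 − r_1²)
r_1² = (-0.13)² = 0.0169
Numerator = 0.209 − 0.0169 = 0.1921; denominator = 1 − 0.0169 = 0.9831
φ_{22} = 0.1921 / 0.9831 = 0.195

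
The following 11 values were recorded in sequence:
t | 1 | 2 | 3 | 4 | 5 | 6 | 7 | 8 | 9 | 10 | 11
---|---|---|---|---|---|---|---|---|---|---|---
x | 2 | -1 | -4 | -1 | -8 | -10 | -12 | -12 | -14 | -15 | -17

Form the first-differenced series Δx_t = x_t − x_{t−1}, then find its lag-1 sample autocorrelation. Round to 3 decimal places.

-0.513

First differences Δx: -3, -3, 3, -7, -2, -2, 0, -2, -1, -2
Mean of differences = -1.9000
Numerator Σ(Δx_t−Δx̄)(Δx_{t+1}−Δx̄) = -29.2100
Denominator Σ(Δx_t−Δx̄)² = 56.9000
r_1(Δx) = -29.2100 / 56.9000 = -0.513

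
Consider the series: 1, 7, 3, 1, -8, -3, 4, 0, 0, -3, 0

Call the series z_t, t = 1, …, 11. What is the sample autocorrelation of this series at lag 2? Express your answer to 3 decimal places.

Mean z̄ = (1 + 7 + 3 + 1 − 8 − 3 + 4 + 0 + 0 − 3 + 0)/11 = 0.1818
Numerator Σ_{t=1}^{9}(z_t−z̄)(z_{t+2}−z̄) = -48.5207
Denominator Σ(z_t−z̄)² = 157.6364
r_2 = -48.5207 / 157.6364 = -0.308

-0.308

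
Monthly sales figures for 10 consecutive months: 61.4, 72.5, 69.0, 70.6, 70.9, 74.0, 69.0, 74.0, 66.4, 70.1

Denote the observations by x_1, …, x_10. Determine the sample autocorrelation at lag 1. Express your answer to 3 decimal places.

-0.328

Mean x̄ = (61.4 + 72.5 + 69.0 + 70.6 + 70.9 + 74.0 + 69.0 + 74.0 + 66.4 + 70.1)/10 = 69.7900
Numerator Σ_{t=1}^{9}(x_t−x̄)(x_{t+1}−x̄) = -41.9201
Denominator Σ(x_t−x̄)² = 127.9090
r_1 = -41.9201 / 127.9090 = -0.328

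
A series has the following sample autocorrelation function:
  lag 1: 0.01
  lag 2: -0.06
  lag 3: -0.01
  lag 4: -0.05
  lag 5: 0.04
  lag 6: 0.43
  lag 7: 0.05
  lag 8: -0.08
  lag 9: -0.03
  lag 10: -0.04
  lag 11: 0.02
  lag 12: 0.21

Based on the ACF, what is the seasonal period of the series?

The largest autocorrelation is r_6 = 0.43, with a weaker echo at lag 12 (0.21); the remaining lags stay at or below 0.05.
The dominant spike at lag 6 indicates a seasonal period of 6.

6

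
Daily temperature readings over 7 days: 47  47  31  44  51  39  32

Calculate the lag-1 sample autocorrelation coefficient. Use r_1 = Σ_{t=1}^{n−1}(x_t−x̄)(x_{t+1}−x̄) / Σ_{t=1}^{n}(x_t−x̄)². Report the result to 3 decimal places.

-0.083

Mean x̄ = (47 + 47 + 31 + 44 + 51 + 39 + 32)/7 = 41.5714
Deviations from mean: 5.4286, 5.4286, -10.5714, 2.4286, 9.4286, -2.5714, -9.5714
Σ(x_t−x̄)(x_{t+1}−x̄) = (29.4694) + (-57.3878) + (-25.6735) + (22.8980) + (-24.2449) + (24.6122) = -30.3265
Denominator Σ(x_t−x̄)² = 363.7143
r_1 = -30.3265 / 363.7143 = -0.083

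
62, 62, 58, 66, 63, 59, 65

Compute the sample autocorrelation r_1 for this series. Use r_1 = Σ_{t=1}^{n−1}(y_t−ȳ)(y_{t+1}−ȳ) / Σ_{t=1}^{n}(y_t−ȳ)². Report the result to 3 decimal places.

Mean ȳ = (62 + 62 + 58 + 66 + 63 + 59 + 65)/7 = 62.1429
Σ(y_t−ȳ)(y_{t+1}−ȳ) = (0.0204) + (0.5918) + (-15.9796) + (3.3061) + (-2.6939) + (-8.9796) = -23.7347
Denominator Σ(y_t−ȳ)² = 50.8571
r_1 = -23.7347 / 50.8571 = -0.467

-0.467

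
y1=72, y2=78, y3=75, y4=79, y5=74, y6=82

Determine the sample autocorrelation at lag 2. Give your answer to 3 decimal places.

Mean ȳ = (72 + 78 + 75 + 79 + 74 + 82)/6 = 76.6667
Σ(y_t−ȳ)(y_{t+2}−ȳ) = (7.7778) + (3.1111) + (4.4444) + (12.4444) = 27.7778
Denominator Σ(y_t−ȳ)² = 67.3333
r_2 = 27.7778 / 67.3333 = 0.413

0.413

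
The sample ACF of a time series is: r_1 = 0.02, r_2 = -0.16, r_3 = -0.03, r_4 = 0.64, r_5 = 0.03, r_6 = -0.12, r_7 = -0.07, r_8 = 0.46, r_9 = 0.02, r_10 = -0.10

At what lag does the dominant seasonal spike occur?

4

The largest autocorrelation is r_4 = 0.64, with a weaker echo at lag 8 (0.46); the remaining lags stay at or below 0.03.
The dominant spike at lag 4 indicates a seasonal period of 4.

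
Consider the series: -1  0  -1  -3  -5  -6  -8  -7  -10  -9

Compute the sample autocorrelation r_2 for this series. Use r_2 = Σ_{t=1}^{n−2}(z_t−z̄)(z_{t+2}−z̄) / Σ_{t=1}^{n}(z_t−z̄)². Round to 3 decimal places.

Mean z̄ = (-1 + 0 − 1 − 3 − 5 − 6 − 8 − 7 − 10 − 9)/10 = -5.0000
Numerator Σ_{t=1}^{8}(z_t−z̄)(z_{t+2}−z̄) = 49.0000
Denominator Σ(z_t−z̄)² = 116.0000
r_2 = 49.0000 / 116.0000 = 0.422

0.422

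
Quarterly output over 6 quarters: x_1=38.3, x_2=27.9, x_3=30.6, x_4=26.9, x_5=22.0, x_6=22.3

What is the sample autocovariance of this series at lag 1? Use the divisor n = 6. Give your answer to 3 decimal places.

Mean x̄ = (38.3 + 27.9 + 30.6 + 26.9 + 22.0 + 22.3)/6 = 28.0000
Deviations: 10.3000, -0.1000, 2.6000, -1.1000, -6.0000, -5.7000
Σ_{t=1}^{5}(x_t−x̄)(x_{t+1}−x̄) = 36.6500
γ_1 = 36.6500 / 6 = 6.108

6.108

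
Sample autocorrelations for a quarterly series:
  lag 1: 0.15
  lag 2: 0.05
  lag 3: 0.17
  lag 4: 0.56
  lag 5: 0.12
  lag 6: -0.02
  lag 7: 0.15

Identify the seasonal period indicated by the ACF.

The largest autocorrelation is r_4 = 0.56; the remaining lags stay at or below 0.17.
The dominant spike at lag 4 indicates a seasonal period of 4.

4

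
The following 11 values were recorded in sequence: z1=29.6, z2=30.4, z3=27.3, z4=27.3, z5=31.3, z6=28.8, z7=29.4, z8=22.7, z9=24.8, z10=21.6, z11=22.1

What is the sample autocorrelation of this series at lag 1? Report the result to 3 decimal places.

0.498

Mean z̄ = (29.6 + 30.4 + 27.3 + 27.3 + 31.3 + 28.8 + 29.4 + 22.7 + 24.8 + 21.6 + 22.1)/11 = 26.8455
Numerator Σ_{t=1}^{10}(z_t−z̄)(z_{t+1}−z̄) = 60.8488
Denominator Σ(z_t−z̄)² = 122.2273
r_1 = 60.8488 / 122.2273 = 0.498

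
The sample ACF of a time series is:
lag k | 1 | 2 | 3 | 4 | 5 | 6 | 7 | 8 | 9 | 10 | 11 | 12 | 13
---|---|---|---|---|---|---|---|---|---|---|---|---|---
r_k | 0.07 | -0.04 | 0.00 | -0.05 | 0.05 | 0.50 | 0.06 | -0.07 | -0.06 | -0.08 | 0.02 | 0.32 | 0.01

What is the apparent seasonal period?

6

The largest autocorrelation is r_6 = 0.50, with a weaker echo at lag 12 (0.32); the remaining lags stay at or below 0.07.
The dominant spike at lag 6 indicates a seasonal period of 6.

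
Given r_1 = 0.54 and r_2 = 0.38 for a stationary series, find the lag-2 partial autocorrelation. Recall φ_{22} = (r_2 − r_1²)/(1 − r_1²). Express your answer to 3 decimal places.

φ_{22} = (r_2 − r_1²) / (1 − r_1²)
r_1² = (0.54)² = 0.2916
Numerator = 0.38 − 0.2916 = 0.0884; denominator = 1 − 0.2916 = 0.7084
φ_{22} = 0.0884 / 0.7084 = 0.125

0.125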